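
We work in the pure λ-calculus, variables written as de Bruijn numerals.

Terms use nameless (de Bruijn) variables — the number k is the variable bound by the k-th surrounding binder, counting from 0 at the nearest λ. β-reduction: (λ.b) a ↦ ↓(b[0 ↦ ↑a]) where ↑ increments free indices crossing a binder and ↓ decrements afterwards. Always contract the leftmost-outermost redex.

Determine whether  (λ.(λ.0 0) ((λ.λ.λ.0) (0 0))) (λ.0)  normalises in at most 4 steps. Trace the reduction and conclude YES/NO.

Answer: YES — reaches normal form λ.0 in 4 ≤ 4 steps

Working:
  start: (λ.(λ.0 0) ((λ.λ.λ.0) (0 0))) (λ.0)
  step 1: (λ.0 0) ((λ.λ.λ.0) ((λ.0) (λ.0)))
  step 2: (λ.λ.λ.0) ((λ.0) (λ.0)) ((λ.λ.λ.0) ((λ.0) (λ.0)))
  step 3: (λ.λ.0) ((λ.λ.λ.0) ((λ.0) (λ.0)))
  step 4: λ.0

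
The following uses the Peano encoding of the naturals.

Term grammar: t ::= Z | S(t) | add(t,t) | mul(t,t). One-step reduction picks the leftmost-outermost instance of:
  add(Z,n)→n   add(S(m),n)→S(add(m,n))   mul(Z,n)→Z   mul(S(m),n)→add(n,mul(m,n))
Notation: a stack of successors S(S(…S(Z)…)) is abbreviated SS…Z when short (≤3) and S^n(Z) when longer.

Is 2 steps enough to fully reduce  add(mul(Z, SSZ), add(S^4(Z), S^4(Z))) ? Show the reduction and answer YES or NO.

Answer: NO — after 2 steps the term is add(S^4(Z), S^4(Z)), not yet normal

Reduction:
  start: add(mul(Z, SSZ), add(S^4(Z), S^4(Z)))
  →1  add(Z, add(S^4(Z), S^4(Z)))
  →2  add(S^4(Z), S^4(Z))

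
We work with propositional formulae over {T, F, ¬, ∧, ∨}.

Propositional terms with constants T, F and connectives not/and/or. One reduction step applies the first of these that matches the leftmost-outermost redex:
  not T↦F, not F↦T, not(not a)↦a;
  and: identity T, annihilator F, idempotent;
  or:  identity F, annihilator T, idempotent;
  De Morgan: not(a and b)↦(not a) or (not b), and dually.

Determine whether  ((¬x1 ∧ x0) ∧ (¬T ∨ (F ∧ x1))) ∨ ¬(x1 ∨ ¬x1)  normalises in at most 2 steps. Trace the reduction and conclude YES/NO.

Answer: NO — after 2 steps the term is ((¬x1 ∧ x0) ∧ (F ∧ x1)) ∨ ¬(x1 ∨ ¬x1), not yet normal

Reduction:
  start: ((¬x1 ∧ x0) ∧ (¬T ∨ (F ∧ x1))) ∨ ¬(x1 ∨ ¬x1)
  step 1: ((¬x1 ∧ x0) ∧ (F ∨ (F ∧ x1))) ∨ ¬(x1 ∨ ¬x1)
  step 2: ((¬x1 ∧ x0) ∧ (F ∧ x1)) ∨ ¬(x1 ∨ ¬x1)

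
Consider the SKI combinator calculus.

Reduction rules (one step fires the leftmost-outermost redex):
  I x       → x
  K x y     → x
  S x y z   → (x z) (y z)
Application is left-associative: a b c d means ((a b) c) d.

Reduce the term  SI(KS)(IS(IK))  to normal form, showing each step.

Answer: normal form = SKS  (in 5 steps)

Reduction:
  start: SI(KS)(IS(IK))
  [1] I(IS(IK))(KS(IS(IK)))
  [2] IS(IK)(KS(IS(IK)))
  [3] S(IK)(KS(IS(IK)))
  [4] SK(KS(IS(IK)))
  [5] SKS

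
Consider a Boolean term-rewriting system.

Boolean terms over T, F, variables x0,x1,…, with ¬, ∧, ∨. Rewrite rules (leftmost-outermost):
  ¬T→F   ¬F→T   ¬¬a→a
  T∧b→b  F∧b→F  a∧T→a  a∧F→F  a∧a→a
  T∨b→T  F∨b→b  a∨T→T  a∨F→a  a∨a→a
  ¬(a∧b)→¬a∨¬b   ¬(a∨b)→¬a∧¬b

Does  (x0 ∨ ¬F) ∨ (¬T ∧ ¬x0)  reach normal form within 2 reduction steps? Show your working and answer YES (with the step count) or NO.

Answer: NO — after 2 steps the term is T ∨ (¬T ∧ ¬x0), not yet normal

Reduction:
  start: (x0 ∨ ¬F) ∨ (¬T ∧ ¬x0)
  [1] (x0 ∨ T) ∨ (¬T ∧ ¬x0)
  [2] T ∨ (¬T ∧ ¬x0)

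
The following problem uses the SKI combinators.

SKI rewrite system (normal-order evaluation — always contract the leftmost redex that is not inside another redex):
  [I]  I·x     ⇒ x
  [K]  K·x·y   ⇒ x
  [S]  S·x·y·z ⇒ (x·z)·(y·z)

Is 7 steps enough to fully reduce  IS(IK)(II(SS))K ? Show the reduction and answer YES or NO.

  start: IS(IK)(II(SS))K
  step 1: S(IK)(II(SS))K
  step 2: IKK(II(SS)K)
  step 3: KK(II(SS)K)
  step 4: K

Answer: YES — reaches normal form K in 4 ≤ 7 steps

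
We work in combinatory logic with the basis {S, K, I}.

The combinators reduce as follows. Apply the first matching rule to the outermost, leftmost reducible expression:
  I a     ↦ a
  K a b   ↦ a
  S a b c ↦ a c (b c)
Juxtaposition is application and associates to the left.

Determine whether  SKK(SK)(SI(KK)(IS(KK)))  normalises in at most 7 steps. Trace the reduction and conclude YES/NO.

  start: SKK(SK)(SI(KK)(IS(KK)))
  [1] K(SK)(K(SK))(SI(KK)(IS(KK)))
  [2] SK(SI(KK)(IS(KK)))
  [3] SK(I(IS(KK))(KK(IS(KK))))
  [4] SK(IS(KK)(KK(IS(KK))))
  [5] SK(S(KK)(KK(IS(KK))))
  [6] SK(S(KK)K)

Answer: YES — reaches normal form SK(S(KK)K) in 6 ≤ 7 steps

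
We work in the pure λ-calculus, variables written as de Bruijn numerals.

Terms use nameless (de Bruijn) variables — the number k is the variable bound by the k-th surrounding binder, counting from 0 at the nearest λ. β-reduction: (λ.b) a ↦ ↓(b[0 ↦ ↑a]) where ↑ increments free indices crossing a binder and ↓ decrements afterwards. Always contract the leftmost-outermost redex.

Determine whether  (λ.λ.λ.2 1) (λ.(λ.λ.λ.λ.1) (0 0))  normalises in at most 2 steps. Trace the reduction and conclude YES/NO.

Answer: NO — after 2 steps the term is λ.λ.(λ.λ.λ.λ.1) (1 1), not yet normal

Working:
  start: (λ.λ.λ.2 1) (λ.(λ.λ.λ.λ.1) (0 0))
  →1  λ.λ.(λ.(λ.λ.λ.λ.1) (0 0)) 1
  →2  λ.λ.(λ.λ.λ.λ.1) (1 1)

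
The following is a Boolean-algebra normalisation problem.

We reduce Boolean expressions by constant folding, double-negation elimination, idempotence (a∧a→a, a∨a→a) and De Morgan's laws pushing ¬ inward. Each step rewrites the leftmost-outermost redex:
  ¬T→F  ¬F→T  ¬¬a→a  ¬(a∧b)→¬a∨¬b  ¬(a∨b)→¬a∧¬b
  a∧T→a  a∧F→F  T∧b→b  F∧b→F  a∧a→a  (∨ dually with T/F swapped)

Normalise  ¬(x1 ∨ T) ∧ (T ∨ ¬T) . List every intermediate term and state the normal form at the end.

Answer: normal form = F  (in 4 steps)

Derivation:
  start: ¬(x1 ∨ T) ∧ (T ∨ ¬T)
  →1  (¬x1 ∧ ¬T) ∧ (T ∨ ¬T)
  →2  (¬x1 ∧ F) ∧ (T ∨ ¬T)
  →3  F ∧ (T ∨ ¬T)
  →4  F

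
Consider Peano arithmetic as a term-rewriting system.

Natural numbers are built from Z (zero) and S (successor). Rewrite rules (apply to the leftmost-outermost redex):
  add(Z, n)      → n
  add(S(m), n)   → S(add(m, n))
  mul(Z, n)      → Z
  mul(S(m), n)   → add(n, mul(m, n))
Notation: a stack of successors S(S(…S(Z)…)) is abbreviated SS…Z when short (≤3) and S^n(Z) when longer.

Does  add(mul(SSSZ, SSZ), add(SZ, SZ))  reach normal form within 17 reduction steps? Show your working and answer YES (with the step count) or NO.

  start: add(mul(SSSZ, SSZ), add(SZ, SZ))
  →1  add(add(SSZ, mul(SSZ, SSZ)), add(SZ, SZ))
  →2  add(S(add(SZ, mul(SSZ, SSZ))), add(SZ, SZ))
  →3  S(add(add(SZ, mul(SSZ, SSZ)), add(SZ, SZ)))
  →4  S(add(S(add(Z, mul(SSZ, SSZ))), add(SZ, SZ)))
  →5  S(S(add(add(Z, mul(SSZ, SSZ)), add(SZ, SZ))))
  →6  S(S(add(mul(SSZ, SSZ), add(SZ, SZ))))
  →7  S(S(add(add(SSZ, mul(SZ, SSZ)), add(SZ, SZ))))
  →8  S(S(add(S(add(SZ, mul(SZ, SSZ))), add(SZ, SZ))))
  →9  S(S(S(add(add(SZ, mul(SZ, SSZ)), add(SZ, SZ)))))
  →10  S(S(S(add(S(add(Z, mul(SZ, SSZ))), add(SZ, SZ)))))
  →11  S(S(S(S(add(add(Z, mul(SZ, SSZ)), add(SZ, SZ))))))
  →12  S(S(S(S(add(mul(SZ, SSZ), add(SZ, SZ))))))
  →13  S(S(S(S(add(add(SSZ, mul(Z, SSZ)), add(SZ, SZ))))))
  →14  S(S(S(S(add(S(add(SZ, mul(Z, SSZ))), add(SZ, SZ))))))
  →15  S(S(S(S(S(add(add(SZ, mul(Z, SSZ)), add(SZ, SZ)))))))
  →16  S(S(S(S(S(add(S(add(Z, mul(Z, SSZ))), add(SZ, SZ)))))))
  →17  S(S(S(S(S(S(add(add(Z, mul(Z, SSZ)), add(SZ, SZ))))))))

Answer: NO — after 17 steps the term is S(S(S(S(S(S(add(add(Z, mul(Z, SSZ)), add(SZ, SZ)))))))), not yet normal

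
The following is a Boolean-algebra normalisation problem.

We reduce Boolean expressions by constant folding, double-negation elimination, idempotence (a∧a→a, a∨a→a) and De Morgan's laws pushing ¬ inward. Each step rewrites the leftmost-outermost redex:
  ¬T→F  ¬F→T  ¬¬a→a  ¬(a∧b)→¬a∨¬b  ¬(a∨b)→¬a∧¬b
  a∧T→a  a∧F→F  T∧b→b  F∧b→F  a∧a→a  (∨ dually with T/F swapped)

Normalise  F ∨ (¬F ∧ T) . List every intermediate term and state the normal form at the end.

  start: F ∨ (¬F ∧ T)
  step 1: ¬F ∧ T
  step 2: ¬F
  step 3: T

Answer: normal form = T  (in 3 steps)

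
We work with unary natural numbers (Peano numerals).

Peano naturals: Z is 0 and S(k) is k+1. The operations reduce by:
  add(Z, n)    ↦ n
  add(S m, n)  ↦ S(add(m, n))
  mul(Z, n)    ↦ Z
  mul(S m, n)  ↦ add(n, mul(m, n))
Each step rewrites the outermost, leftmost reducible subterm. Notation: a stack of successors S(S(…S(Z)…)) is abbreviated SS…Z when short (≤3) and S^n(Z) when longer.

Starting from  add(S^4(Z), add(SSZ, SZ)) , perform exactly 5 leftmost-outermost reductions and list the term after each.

Answer: after 5 steps: S(S(S(S(add(SSZ, SZ)))))

Working:
  start: add(S^4(Z), add(SSZ, SZ))
  →1  S(add(SSSZ, add(SSZ, SZ)))
  →2  S(S(add(SSZ, add(SSZ, SZ))))
  →3  S(S(S(add(SZ, add(SSZ, SZ)))))
  →4  S(S(S(S(add(Z, add(SSZ, SZ))))))
  →5  S(S(S(S(add(SSZ, SZ)))))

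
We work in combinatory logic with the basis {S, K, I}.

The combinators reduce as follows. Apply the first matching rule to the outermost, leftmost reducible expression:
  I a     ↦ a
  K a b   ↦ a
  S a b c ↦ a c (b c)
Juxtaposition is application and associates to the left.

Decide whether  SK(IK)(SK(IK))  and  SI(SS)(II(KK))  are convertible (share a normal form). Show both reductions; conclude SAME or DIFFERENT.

Answer: DIFFERENT — A ⇓ SKK, B ⇓ K

Derivation:
Term A:
  start: SK(IK)(SK(IK))
  →1  K(SK(IK))(IK(SK(IK)))
  →2  SK(IK)
  →3  SKK

Term B:
  start: SI(SS)(II(KK))
  →1  I(II(KK))(SS(II(KK)))
  →2  II(KK)(SS(II(KK)))
  →3  I(KK)(SS(II(KK)))
  →4  KK(SS(II(KK)))
  →5  K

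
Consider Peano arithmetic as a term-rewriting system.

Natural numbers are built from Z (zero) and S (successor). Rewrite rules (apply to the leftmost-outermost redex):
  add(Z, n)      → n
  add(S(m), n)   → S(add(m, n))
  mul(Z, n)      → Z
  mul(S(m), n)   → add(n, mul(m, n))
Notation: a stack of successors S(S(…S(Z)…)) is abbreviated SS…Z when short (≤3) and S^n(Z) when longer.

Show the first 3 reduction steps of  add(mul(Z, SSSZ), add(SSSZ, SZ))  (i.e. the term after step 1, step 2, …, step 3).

Answer: after 3 steps: S(add(SSZ, SZ))

Working:
  start: add(mul(Z, SSSZ), add(SSSZ, SZ))
  step 1: add(Z, add(SSSZ, SZ))
  step 2: add(SSSZ, SZ)
  step 3: S(add(SSZ, SZ))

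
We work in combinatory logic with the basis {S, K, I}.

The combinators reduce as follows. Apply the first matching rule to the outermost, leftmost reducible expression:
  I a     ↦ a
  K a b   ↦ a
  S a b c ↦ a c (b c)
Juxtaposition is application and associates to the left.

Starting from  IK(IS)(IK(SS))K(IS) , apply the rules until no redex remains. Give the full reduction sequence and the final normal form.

Answer: normal form = SKS  (in 4 steps)

Reduction:
  start: IK(IS)(IK(SS))K(IS)
  step 1: K(IS)(IK(SS))K(IS)
  step 2: ISK(IS)
  step 3: SK(IS)
  step 4: SKS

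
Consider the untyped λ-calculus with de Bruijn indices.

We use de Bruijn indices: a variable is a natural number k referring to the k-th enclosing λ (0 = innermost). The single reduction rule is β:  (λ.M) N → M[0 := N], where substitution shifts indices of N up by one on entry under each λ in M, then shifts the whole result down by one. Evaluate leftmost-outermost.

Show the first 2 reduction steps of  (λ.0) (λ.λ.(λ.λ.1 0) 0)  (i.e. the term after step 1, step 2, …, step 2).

  start: (λ.0) (λ.λ.(λ.λ.1 0) 0)
  [1] λ.λ.(λ.λ.1 0) 0
  [2] λ.λ.λ.1 0

Answer: after 2 steps: λ.λ.λ.1 0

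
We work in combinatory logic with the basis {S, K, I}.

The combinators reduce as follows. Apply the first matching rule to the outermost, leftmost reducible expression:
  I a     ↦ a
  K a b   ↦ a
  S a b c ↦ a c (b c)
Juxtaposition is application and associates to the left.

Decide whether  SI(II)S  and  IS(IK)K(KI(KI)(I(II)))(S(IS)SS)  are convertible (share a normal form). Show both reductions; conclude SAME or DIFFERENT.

Term A:
  start: SI(II)S
  [1] IS(IIS)
  [2] S(IIS)
  [3] S(IS)
  [4] SS

Term B:
  start: IS(IK)K(KI(KI)(I(II)))(S(IS)SS)
  [1] S(IK)K(KI(KI)(I(II)))(S(IS)SS)
  [2] IK(KI(KI)(I(II)))(K(KI(KI)(I(II))))(S(IS)SS)
  [3] K(KI(KI)(I(II)))(K(KI(KI)(I(II))))(S(IS)SS)
  [4] KI(KI)(I(II))(S(IS)SS)
  [5] I(I(II))(S(IS)SS)
  [6] I(II)(S(IS)SS)
  [7] II(S(IS)SS)
  [8] I(S(IS)SS)
  [9] S(IS)SS
  [10] ISS(SS)
  [11] SS(SS)

Answer: DIFFERENT — A ⇓ SS, B ⇓ SS(SS)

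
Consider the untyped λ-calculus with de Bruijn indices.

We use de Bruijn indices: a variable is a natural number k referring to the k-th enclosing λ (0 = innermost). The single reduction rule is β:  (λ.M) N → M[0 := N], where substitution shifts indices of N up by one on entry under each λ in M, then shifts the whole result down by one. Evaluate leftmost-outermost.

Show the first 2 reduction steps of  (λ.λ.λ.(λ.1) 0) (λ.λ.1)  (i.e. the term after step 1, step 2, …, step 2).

Answer: after 2 steps: λ.λ.0

Reduction:
  start: (λ.λ.λ.(λ.1) 0) (λ.λ.1)
  [1] λ.λ.(λ.1) 0
  [2] λ.λ.0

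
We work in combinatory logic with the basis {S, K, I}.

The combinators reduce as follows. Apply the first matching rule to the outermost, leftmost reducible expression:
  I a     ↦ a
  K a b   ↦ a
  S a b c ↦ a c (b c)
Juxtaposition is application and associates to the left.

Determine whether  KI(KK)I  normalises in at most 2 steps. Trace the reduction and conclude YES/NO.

Answer: YES — reaches normal form I in 2 ≤ 2 steps

Reduction:
  start: KI(KK)I
  [1] II
  [2] I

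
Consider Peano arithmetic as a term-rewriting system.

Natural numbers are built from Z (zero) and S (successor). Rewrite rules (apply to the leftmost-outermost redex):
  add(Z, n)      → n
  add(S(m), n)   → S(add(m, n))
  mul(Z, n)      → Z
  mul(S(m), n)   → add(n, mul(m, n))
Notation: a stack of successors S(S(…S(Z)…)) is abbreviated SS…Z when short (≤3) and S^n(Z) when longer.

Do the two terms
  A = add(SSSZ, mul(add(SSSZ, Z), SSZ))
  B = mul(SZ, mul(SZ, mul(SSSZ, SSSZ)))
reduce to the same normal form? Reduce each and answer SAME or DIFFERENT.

Answer: SAME — A ⇓ S^9(Z), B ⇓ S^9(Z)

Reduction:
Term A:
  start: add(SSSZ, mul(add(SSSZ, Z), SSZ))
  step 1: S(add(SSZ, mul(add(SSSZ, Z), SSZ)))
  step 2: S(S(add(SZ, mul(add(SSSZ, Z), SSZ))))
  step 3: S(S(S(add(Z, mul(add(SSSZ, Z), SSZ)))))
  step 4: S(S(S(mul(add(SSSZ, Z), SSZ))))
  step 5: S(S(S(mul(S(add(SSZ, Z)), SSZ))))
  step 6: S(S(S(add(SSZ, mul(add(SSZ, Z), SSZ)))))
  step 7: S(S(S(S(add(SZ, mul(add(SSZ, Z), SSZ))))))
  step 8: S(S(S(S(S(add(Z, mul(add(SSZ, Z), SSZ)))))))
  step 9: S(S(S(S(S(mul(add(SSZ, Z), SSZ))))))
  step 10: S(S(S(S(S(mul(S(add(SZ, Z)), SSZ))))))
  step 11: S(S(S(S(S(add(SSZ, mul(add(SZ, Z), SSZ)))))))
  step 12: S(S(S(S(S(S(add(SZ, mul(add(SZ, Z), SSZ))))))))
  step 13: S(S(S(S(S(S(S(add(Z, mul(add(SZ, Z), SSZ)))))))))
  step 14: S(S(S(S(S(S(S(mul(add(SZ, Z), SSZ))))))))
  step 15: S(S(S(S(S(S(S(mul(S(add(Z, Z)), SSZ))))))))
  step 16: S(S(S(S(S(S(S(add(SSZ, mul(add(Z, Z), SSZ)))))))))
  step 17: S(S(S(S(S(S(S(S(add(SZ, mul(add(Z, Z), SSZ))))))))))
  step 18: S(S(S(S(S(S(S(S(S(add(Z, mul(add(Z, Z), SSZ)))))))))))
  step 19: S(S(S(S(S(S(S(S(S(mul(add(Z, Z), SSZ))))))))))
  step 20: S(S(S(S(S(S(S(S(S(mul(Z, SSZ))))))))))
  step 21: S^9(Z)

Term B:
  start: mul(SZ, mul(SZ, mul(SSSZ, SSSZ)))
  step 1: add(mul(SZ, mul(SSSZ, SSSZ)), mul(Z, mul(SZ, mul(SSSZ, SSSZ))))
  step 2: add(add(mul(SSSZ, SSSZ), mul(Z, mul(SSSZ, SSSZ))), mul(Z, mul(SZ, mul(SSSZ, SSSZ))))
  step 3: add(add(add(SSSZ, mul(SSZ, SSSZ)), mul(Z, mul(SSSZ, SSSZ))), mul(Z, mul(SZ, mul(SSSZ, SSSZ))))
  step 4: add(add(S(add(SSZ, mul(SSZ, SSSZ))), mul(Z, mul(SSSZ, SSSZ))), mul(Z, mul(SZ, mul(SSSZ, SSSZ))))
  step 5: add(S(add(add(SSZ, mul(SSZ, SSSZ)), mul(Z, mul(SSSZ, SSSZ)))), mul(Z, mul(SZ, mul(SSSZ, SSSZ))))
  step 6: S(add(add(add(SSZ, mul(SSZ, SSSZ)), mul(Z, mul(SSSZ, SSSZ))), mul(Z, mul(SZ, mul(SSSZ, SSSZ)))))
  step 7: S(add(add(S(add(SZ, mul(SSZ, SSSZ))), mul(Z, mul(SSSZ, SSSZ))), mul(Z, mul(SZ, mul(SSSZ, SSSZ)))))
  step 8: S(add(S(add(add(SZ, mul(SSZ, SSSZ)), mul(Z, mul(SSSZ, SSSZ)))), mul(Z, mul(SZ, mul(SSSZ, SSSZ)))))
  step 9: S(S(add(add(add(SZ, mul(SSZ, SSSZ)), mul(Z, mul(SSSZ, SSSZ))), mul(Z, mul(SZ, mul(SSSZ, SSSZ))))))
  step 10: S(S(add(add(S(add(Z, mul(SSZ, SSSZ))), mul(Z, mul(SSSZ, SSSZ))), mul(Z, mul(SZ, mul(SSSZ, SSSZ))))))
  step 11: S(S(add(S(add(add(Z, mul(SSZ, SSSZ)), mul(Z, mul(SSSZ, SSSZ)))), mul(Z, mul(SZ, mul(SSSZ, SSSZ))))))
  step 12: S(S(S(add(add(add(Z, mul(SSZ, SSSZ)), mul(Z, mul(SSSZ, SSSZ))), mul(Z, mul(SZ, mul(SSSZ, SSSZ)))))))
  step 13: S(S(S(add(add(mul(SSZ, SSSZ), mul(Z, mul(SSSZ, SSSZ))), mul(Z, mul(SZ, mul(SSSZ, SSSZ)))))))
  step 14: S(S(S(add(add(add(SSSZ, mul(SZ, SSSZ)), mul(Z, mul(SSSZ, SSSZ))), mul(Z, mul(SZ, mul(SSSZ, SSSZ)))))))
  step 15: S(S(S(add(add(S(add(SSZ, mul(SZ, SSSZ))), mul(Z, mul(SSSZ, SSSZ))), mul(Z, mul(SZ, mul(SSSZ, SSSZ)))))))
  step 16: S(S(S(add(S(add(add(SSZ, mul(SZ, SSSZ)), mul(Z, mul(SSSZ, SSSZ)))), mul(Z, mul(SZ, mul(SSSZ, SSSZ)))))))
  step 17: S(S(S(S(add(add(add(SSZ, mul(SZ, SSSZ)), mul(Z, mul(SSSZ, SSSZ))), mul(Z, mul(SZ, mul(SSSZ, SSSZ))))))))
  step 18: S(S(S(S(add(add(S(add(SZ, mul(SZ, SSSZ))), mul(Z, mul(SSSZ, SSSZ))), mul(Z, mul(SZ, mul(SSSZ, SSSZ))))))))
  step 19: S(S(S(S(add(S(add(add(SZ, mul(SZ, SSSZ)), mul(Z, mul(SSSZ, SSSZ)))), mul(Z, mul(SZ, mul(SSSZ, SSSZ))))))))
  step 20: S(S(S(S(S(add(add(add(SZ, mul(SZ, SSSZ)), mul(Z, mul(SSSZ, SSSZ))), mul(Z, mul(SZ, mul(SSSZ, SSSZ)))))))))
  step 21: S(S(S(S(S(add(add(S(add(Z, mul(SZ, SSSZ))), mul(Z, mul(SSSZ, SSSZ))), mul(Z, mul(SZ, mul(SSSZ, SSSZ)))))))))
  step 22: S(S(S(S(S(add(S(add(add(Z, mul(SZ, SSSZ)), mul(Z, mul(SSSZ, SSSZ)))), mul(Z, mul(SZ, mul(SSSZ, SSSZ)))))))))
  step 23: S(S(S(S(S(S(add(add(add(Z, mul(SZ, SSSZ)), mul(Z, mul(SSSZ, SSSZ))), mul(Z, mul(SZ, mul(SSSZ, SSSZ))))))))))
  step 24: S(S(S(S(S(S(add(add(mul(SZ, SSSZ), mul(Z, mul(SSSZ, SSSZ))), mul(Z, mul(SZ, mul(SSSZ, SSSZ))))))))))
  step 25: S(S(S(S(S(S(add(add(add(SSSZ, mul(Z, SSSZ)), mul(Z, mul(SSSZ, SSSZ))), mul(Z, mul(SZ, mul(SSSZ, SSSZ))))))))))
  step 26: S(S(S(S(S(S(add(add(S(add(SSZ, mul(Z, SSSZ))), mul(Z, mul(SSSZ, SSSZ))), mul(Z, mul(SZ, mul(SSSZ, SSSZ))))))))))
  step 27: S(S(S(S(S(S(add(S(add(add(SSZ, mul(Z, SSSZ)), mul(Z, mul(SSSZ, SSSZ)))), mul(Z, mul(SZ, mul(SSSZ, SSSZ))))))))))
  step 28: S(S(S(S(S(S(S(add(add(add(SSZ, mul(Z, SSSZ)), mul(Z, mul(SSSZ, SSSZ))), mul(Z, mul(SZ, mul(SSSZ, SSSZ)))))))))))
  step 29: S(S(S(S(S(S(S(add(add(S(add(SZ, mul(Z, SSSZ))), mul(Z, mul(SSSZ, SSSZ))), mul(Z, mul(SZ, mul(SSSZ, SSSZ)))))))))))
  step 30: S(S(S(S(S(S(S(add(S(add(add(SZ, mul(Z, SSSZ)), mul(Z, mul(SSSZ, SSSZ)))), mul(Z, mul(SZ, mul(SSSZ, SSSZ)))))))))))
  step 31: S(S(S(S(S(S(S(S(add(add(add(SZ, mul(Z, SSSZ)), mul(Z, mul(SSSZ, SSSZ))), mul(Z, mul(SZ, mul(SSSZ, SSSZ))))))))))))
  step 32: S(S(S(S(S(S(S(S(add(add(S(add(Z, mul(Z, SSSZ))), mul(Z, mul(SSSZ, SSSZ))), mul(Z, mul(SZ, mul(SSSZ, SSSZ))))))))))))
  step 33: S(S(S(S(S(S(S(S(add(S(add(add(Z, mul(Z, SSSZ)), mul(Z, mul(SSSZ, SSSZ)))), mul(Z, mul(SZ, mul(SSSZ, SSSZ))))))))))))
  step 34: S(S(S(S(S(S(S(S(S(add(add(add(Z, mul(Z, SSSZ)), mul(Z, mul(SSSZ, SSSZ))), mul(Z, mul(SZ, mul(SSSZ, SSSZ)))))))))))))
  step 35: S(S(S(S(S(S(S(S(S(add(add(mul(Z, SSSZ), mul(Z, mul(SSSZ, SSSZ))), mul(Z, mul(SZ, mul(SSSZ, SSSZ)))))))))))))
  step 36: S(S(S(S(S(S(S(S(S(add(add(Z, mul(Z, mul(SSSZ, SSSZ))), mul(Z, mul(SZ, mul(SSSZ, SSSZ)))))))))))))
  step 37: S(S(S(S(S(S(S(S(S(add(mul(Z, mul(SSSZ, SSSZ)), mul(Z, mul(SZ, mul(SSSZ, SSSZ)))))))))))))
  step 38: S(S(S(S(S(S(S(S(S(add(Z, mul(Z, mul(SZ, mul(SSSZ, SSSZ)))))))))))))
  step 39: S(S(S(S(S(S(S(S(S(mul(Z, mul(SZ, mul(SSSZ, SSSZ))))))))))))
  step 40: S^9(Z)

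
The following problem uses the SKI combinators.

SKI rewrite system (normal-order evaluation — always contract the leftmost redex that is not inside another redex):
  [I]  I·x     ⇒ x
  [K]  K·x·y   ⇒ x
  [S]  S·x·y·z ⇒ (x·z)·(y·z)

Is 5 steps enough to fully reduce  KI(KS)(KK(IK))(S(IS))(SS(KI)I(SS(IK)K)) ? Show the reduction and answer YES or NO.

Answer: YES — reaches normal form SS in 5 ≤ 5 steps

Working:
  start: KI(KS)(KK(IK))(S(IS))(SS(KI)I(SS(IK)K))
  [1] I(KK(IK))(S(IS))(SS(KI)I(SS(IK)K))
  [2] KK(IK)(S(IS))(SS(KI)I(SS(IK)K))
  [3] K(S(IS))(SS(KI)I(SS(IK)K))
  [4] S(IS)
  [5] SS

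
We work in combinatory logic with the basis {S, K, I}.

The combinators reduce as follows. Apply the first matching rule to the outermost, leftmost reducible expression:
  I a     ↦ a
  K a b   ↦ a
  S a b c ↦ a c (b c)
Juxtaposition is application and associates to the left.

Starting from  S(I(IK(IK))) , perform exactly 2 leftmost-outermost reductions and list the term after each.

  start: S(I(IK(IK)))
  [1] S(IK(IK))
  [2] S(K(IK))

Answer: after 2 steps: S(K(IK))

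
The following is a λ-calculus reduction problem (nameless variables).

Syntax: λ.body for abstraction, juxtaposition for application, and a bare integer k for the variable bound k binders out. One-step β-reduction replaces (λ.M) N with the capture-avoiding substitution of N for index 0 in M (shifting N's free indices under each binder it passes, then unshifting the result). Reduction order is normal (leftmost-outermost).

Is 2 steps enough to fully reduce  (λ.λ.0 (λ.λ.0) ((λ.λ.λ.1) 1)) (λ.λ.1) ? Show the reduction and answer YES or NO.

Answer: YES — reaches normal form λ.0 (λ.λ.0) (λ.λ.1) in 2 ≤ 2 steps

Derivation:
  start: (λ.λ.0 (λ.λ.0) ((λ.λ.λ.1) 1)) (λ.λ.1)
  →1  λ.0 (λ.λ.0) ((λ.λ.λ.1) (λ.λ.1))
  →2  λ.0 (λ.λ.0) (λ.λ.1)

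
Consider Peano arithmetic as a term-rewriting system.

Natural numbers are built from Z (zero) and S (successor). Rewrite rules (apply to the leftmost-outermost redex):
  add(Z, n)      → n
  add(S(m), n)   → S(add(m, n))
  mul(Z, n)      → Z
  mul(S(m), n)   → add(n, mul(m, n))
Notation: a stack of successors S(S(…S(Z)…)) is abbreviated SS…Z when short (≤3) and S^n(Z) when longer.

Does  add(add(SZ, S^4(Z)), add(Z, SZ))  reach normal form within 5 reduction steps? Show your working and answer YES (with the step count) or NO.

Answer: NO — after 5 steps the term is S(S(S(add(SSZ, add(Z, SZ))))), not yet normal

Reduction:
  start: add(add(SZ, S^4(Z)), add(Z, SZ))
  [1] add(S(add(Z, S^4(Z))), add(Z, SZ))
  [2] S(add(add(Z, S^4(Z)), add(Z, SZ)))
  [3] S(add(S^4(Z), add(Z, SZ)))
  [4] S(S(add(SSSZ, add(Z, SZ))))
  [5] S(S(S(add(SSZ, add(Z, SZ)))))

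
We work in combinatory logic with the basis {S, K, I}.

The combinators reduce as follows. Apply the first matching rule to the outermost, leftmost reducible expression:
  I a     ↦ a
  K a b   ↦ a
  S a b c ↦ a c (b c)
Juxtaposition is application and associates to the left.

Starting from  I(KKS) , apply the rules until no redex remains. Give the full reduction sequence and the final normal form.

  start: I(KKS)
  →1  KKS
  →2  K

Answer: normal form = K  (in 2 steps)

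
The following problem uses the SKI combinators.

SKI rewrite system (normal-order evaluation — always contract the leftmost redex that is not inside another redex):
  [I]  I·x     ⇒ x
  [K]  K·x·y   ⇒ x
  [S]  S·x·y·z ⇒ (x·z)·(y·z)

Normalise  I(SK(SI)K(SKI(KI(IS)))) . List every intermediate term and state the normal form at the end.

  start: I(SK(SI)K(SKI(KI(IS))))
  step 1: SK(SI)K(SKI(KI(IS)))
  step 2: KK(SIK)(SKI(KI(IS)))
  step 3: K(SKI(KI(IS)))
  step 4: K(K(KI(IS))(I(KI(IS))))
  step 5: K(KI(IS))
  step 6: KI

Answer: normal form = KI  (in 6 steps)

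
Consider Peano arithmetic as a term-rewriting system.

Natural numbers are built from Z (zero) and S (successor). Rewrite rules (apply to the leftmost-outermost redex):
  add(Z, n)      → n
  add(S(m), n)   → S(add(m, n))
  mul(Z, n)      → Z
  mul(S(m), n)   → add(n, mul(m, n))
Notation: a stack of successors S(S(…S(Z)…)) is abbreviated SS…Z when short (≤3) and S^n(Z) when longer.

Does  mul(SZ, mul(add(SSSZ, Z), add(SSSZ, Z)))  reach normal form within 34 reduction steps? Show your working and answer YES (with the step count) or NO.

Answer: NO — after 34 steps the term is S(S(S(S(S(S(S(add(S(add(add(SZ, Z), mul(add(Z, Z), add(SSSZ, Z)))), mul(Z, mul(add(SSSZ, Z), add(SSSZ, Z))))))))))), not yet normal

Reduction:
  start: mul(SZ, mul(add(SSSZ, Z), add(SSSZ, Z)))
  step 1: add(mul(add(SSSZ, Z), add(SSSZ, Z)), mul(Z, mul(add(SSSZ, Z), add(SSSZ, Z))))
  step 2: add(mul(S(add(SSZ, Z)), add(SSSZ, Z)), mul(Z, mul(add(SSSZ, Z), add(SSSZ, Z))))
  step 3: add(add(add(SSSZ, Z), mul(add(SSZ, Z), add(SSSZ, Z))), mul(Z, mul(add(SSSZ, Z), add(SSSZ, Z))))
  step 4: add(add(S(add(SSZ, Z)), mul(add(SSZ, Z), add(SSSZ, Z))), mul(Z, mul(add(SSSZ, Z), add(SSSZ, Z))))
  step 5: add(S(add(add(SSZ, Z), mul(add(SSZ, Z), add(SSSZ, Z)))), mul(Z, mul(add(SSSZ, Z), add(SSSZ, Z))))
  step 6: S(add(add(add(SSZ, Z), mul(add(SSZ, Z), add(SSSZ, Z))), mul(Z, mul(add(SSSZ, Z), add(SSSZ, Z)))))
  step 7: S(add(add(S(add(SZ, Z)), mul(add(SSZ, Z), add(SSSZ, Z))), mul(Z, mul(add(SSSZ, Z), add(SSSZ, Z)))))
  step 8: S(add(S(add(add(SZ, Z), mul(add(SSZ, Z), add(SSSZ, Z)))), mul(Z, mul(add(SSSZ, Z), add(SSSZ, Z)))))
  step 9: S(S(add(add(add(SZ, Z), mul(add(SSZ, Z), add(SSSZ, Z))), mul(Z, mul(add(SSSZ, Z), add(SSSZ, Z))))))
  step 10: S(S(add(add(S(add(Z, Z)), mul(add(SSZ, Z), add(SSSZ, Z))), mul(Z, mul(add(SSSZ, Z), add(SSSZ, Z))))))
  step 11: S(S(add(S(add(add(Z, Z), mul(add(SSZ, Z), add(SSSZ, Z)))), mul(Z, mul(add(SSSZ, Z), add(SSSZ, Z))))))
  step 12: S(S(S(add(add(add(Z, Z), mul(add(SSZ, Z), add(SSSZ, Z))), mul(Z, mul(add(SSSZ, Z), add(SSSZ, Z)))))))
  step 13: S(S(S(add(add(Z, mul(add(SSZ, Z), add(SSSZ, Z))), mul(Z, mul(add(SSSZ, Z), add(SSSZ, Z)))))))
  step 14: S(S(S(add(mul(add(SSZ, Z), add(SSSZ, Z)), mul(Z, mul(add(SSSZ, Z), add(SSSZ, Z)))))))
  step 15: S(S(S(add(mul(S(add(SZ, Z)), add(SSSZ, Z)), mul(Z, mul(add(SSSZ, Z), add(SSSZ, Z)))))))
  step 16: S(S(S(add(add(add(SSSZ, Z), mul(add(SZ, Z), add(SSSZ, Z))), mul(Z, mul(add(SSSZ, Z), add(SSSZ, Z)))))))
  step 17: S(S(S(add(add(S(add(SSZ, Z)), mul(add(SZ, Z), add(SSSZ, Z))), mul(Z, mul(add(SSSZ, Z), add(SSSZ, Z)))))))
  step 18: S(S(S(add(S(add(add(SSZ, Z), mul(add(SZ, Z), add(SSSZ, Z)))), mul(Z, mul(add(SSSZ, Z), add(SSSZ, Z)))))))
  step 19: S(S(S(S(add(add(add(SSZ, Z), mul(add(SZ, Z), add(SSSZ, Z))), mul(Z, mul(add(SSSZ, Z), add(SSSZ, Z))))))))
  step 20: S(S(S(S(add(add(S(add(SZ, Z)), mul(add(SZ, Z), add(SSSZ, Z))), mul(Z, mul(add(SSSZ, Z), add(SSSZ, Z))))))))
  step 21: S(S(S(S(add(S(add(add(SZ, Z), mul(add(SZ, Z), add(SSSZ, Z)))), mul(Z, mul(add(SSSZ, Z), add(SSSZ, Z))))))))
  step 22: S(S(S(S(S(add(add(add(SZ, Z), mul(add(SZ, Z), add(SSSZ, Z))), mul(Z, mul(add(SSSZ, Z), add(SSSZ, Z)))))))))
  step 23: S(S(S(S(S(add(add(S(add(Z, Z)), mul(add(SZ, Z), add(SSSZ, Z))), mul(Z, mul(add(SSSZ, Z), add(SSSZ, Z)))))))))
  step 24: S(S(S(S(S(add(S(add(add(Z, Z), mul(add(SZ, Z), add(SSSZ, Z)))), mul(Z, mul(add(SSSZ, Z), add(SSSZ, Z)))))))))
  step 25: S(S(S(S(S(S(add(add(add(Z, Z), mul(add(SZ, Z), add(SSSZ, Z))), mul(Z, mul(add(SSSZ, Z), add(SSSZ, Z))))))))))
  step 26: S(S(S(S(S(S(add(add(Z, mul(add(SZ, Z), add(SSSZ, Z))), mul(Z, mul(add(SSSZ, Z), add(SSSZ, Z))))))))))
  step 27: S(S(S(S(S(S(add(mul(add(SZ, Z), add(SSSZ, Z)), mul(Z, mul(add(SSSZ, Z), add(SSSZ, Z))))))))))
  step 28: S(S(S(S(S(S(add(mul(S(add(Z, Z)), add(SSSZ, Z)), mul(Z, mul(add(SSSZ, Z), add(SSSZ, Z))))))))))
  step 29: S(S(S(S(S(S(add(add(add(SSSZ, Z), mul(add(Z, Z), add(SSSZ, Z))), mul(Z, mul(add(SSSZ, Z), add(SSSZ, Z))))))))))
  step 30: S(S(S(S(S(S(add(add(S(add(SSZ, Z)), mul(add(Z, Z), add(SSSZ, Z))), mul(Z, mul(add(SSSZ, Z), add(SSSZ, Z))))))))))
  step 31: S(S(S(S(S(S(add(S(add(add(SSZ, Z), mul(add(Z, Z), add(SSSZ, Z)))), mul(Z, mul(add(SSSZ, Z), add(SSSZ, Z))))))))))
  step 32: S(S(S(S(S(S(S(add(add(add(SSZ, Z), mul(add(Z, Z), add(SSSZ, Z))), mul(Z, mul(add(SSSZ, Z), add(SSSZ, Z)))))))))))
  step 33: S(S(S(S(S(S(S(add(add(S(add(SZ, Z)), mul(add(Z, Z), add(SSSZ, Z))), mul(Z, mul(add(SSSZ, Z), add(SSSZ, Z)))))))))))
  step 34: S(S(S(S(S(S(S(add(S(add(add(SZ, Z), mul(add(Z, Z), add(SSSZ, Z)))), mul(Z, mul(add(SSSZ, Z), add(SSSZ, Z)))))))))))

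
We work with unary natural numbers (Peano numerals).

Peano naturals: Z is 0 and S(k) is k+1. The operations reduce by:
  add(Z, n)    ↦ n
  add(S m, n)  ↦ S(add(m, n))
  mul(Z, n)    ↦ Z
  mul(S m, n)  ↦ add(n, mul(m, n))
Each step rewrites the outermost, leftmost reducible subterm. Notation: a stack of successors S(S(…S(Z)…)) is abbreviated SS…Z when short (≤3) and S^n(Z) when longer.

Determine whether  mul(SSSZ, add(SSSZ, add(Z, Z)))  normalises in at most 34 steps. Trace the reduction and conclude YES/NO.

  start: mul(SSSZ, add(SSSZ, add(Z, Z)))
  →1  add(add(SSSZ, add(Z, Z)), mul(SSZ, add(SSSZ, add(Z, Z))))
  →2  add(S(add(SSZ, add(Z, Z))), mul(SSZ, add(SSSZ, add(Z, Z))))
  →3  S(add(add(SSZ, add(Z, Z)), mul(SSZ, add(SSSZ, add(Z, Z)))))
  →4  S(add(S(add(SZ, add(Z, Z))), mul(SSZ, add(SSSZ, add(Z, Z)))))
  →5  S(S(add(add(SZ, add(Z, Z)), mul(SSZ, add(SSSZ, add(Z, Z))))))
  →6  S(S(add(S(add(Z, add(Z, Z))), mul(SSZ, add(SSSZ, add(Z, Z))))))
  →7  S(S(S(add(add(Z, add(Z, Z)), mul(SSZ, add(SSSZ, add(Z, Z)))))))
  →8  S(S(S(add(add(Z, Z), mul(SSZ, add(SSSZ, add(Z, Z)))))))
  →9  S(S(S(add(Z, mul(SSZ, add(SSSZ, add(Z, Z)))))))
  →10  S(S(S(mul(SSZ, add(SSSZ, add(Z, Z))))))
  →11  S(S(S(add(add(SSSZ, add(Z, Z)), mul(SZ, add(SSSZ, add(Z, Z)))))))
  →12  S(S(S(add(S(add(SSZ, add(Z, Z))), mul(SZ, add(SSSZ, add(Z, Z)))))))
  →13  S(S(S(S(add(add(SSZ, add(Z, Z)), mul(SZ, add(SSSZ, add(Z, Z))))))))
  →14  S(S(S(S(add(S(add(SZ, add(Z, Z))), mul(SZ, add(SSSZ, add(Z, Z))))))))
  →15  S(S(S(S(S(add(add(SZ, add(Z, Z)), mul(SZ, add(SSSZ, add(Z, Z)))))))))
  →16  S(S(S(S(S(add(S(add(Z, add(Z, Z))), mul(SZ, add(SSSZ, add(Z, Z)))))))))
  →17  S(S(S(S(S(S(add(add(Z, add(Z, Z)), mul(SZ, add(SSSZ, add(Z, Z))))))))))
  →18  S(S(S(S(S(S(add(add(Z, Z), mul(SZ, add(SSSZ, add(Z, Z))))))))))
  →19  S(S(S(S(S(S(add(Z, mul(SZ, add(SSSZ, add(Z, Z))))))))))
  →20  S(S(S(S(S(S(mul(SZ, add(SSSZ, add(Z, Z)))))))))
  →21  S(S(S(S(S(S(add(add(SSSZ, add(Z, Z)), mul(Z, add(SSSZ, add(Z, Z))))))))))
  →22  S(S(S(S(S(S(add(S(add(SSZ, add(Z, Z))), mul(Z, add(SSSZ, add(Z, Z))))))))))
  →23  S(S(S(S(S(S(S(add(add(SSZ, add(Z, Z)), mul(Z, add(SSSZ, add(Z, Z)))))))))))
  →24  S(S(S(S(S(S(S(add(S(add(SZ, add(Z, Z))), mul(Z, add(SSSZ, add(Z, Z)))))))))))
  →25  S(S(S(S(S(S(S(S(add(add(SZ, add(Z, Z)), mul(Z, add(SSSZ, add(Z, Z))))))))))))
  →26  S(S(S(S(S(S(S(S(add(S(add(Z, add(Z, Z))), mul(Z, add(SSSZ, add(Z, Z))))))))))))
  →27  S(S(S(S(S(S(S(S(S(add(add(Z, add(Z, Z)), mul(Z, add(SSSZ, add(Z, Z)))))))))))))
  →28  S(S(S(S(S(S(S(S(S(add(add(Z, Z), mul(Z, add(SSSZ, add(Z, Z)))))))))))))
  →29  S(S(S(S(S(S(S(S(S(add(Z, mul(Z, add(SSSZ, add(Z, Z)))))))))))))
  →30  S(S(S(S(S(S(S(S(S(mul(Z, add(SSSZ, add(Z, Z))))))))))))
  →31  S^9(Z)

Answer: YES — reaches normal form S^9(Z) in 31 ≤ 34 steps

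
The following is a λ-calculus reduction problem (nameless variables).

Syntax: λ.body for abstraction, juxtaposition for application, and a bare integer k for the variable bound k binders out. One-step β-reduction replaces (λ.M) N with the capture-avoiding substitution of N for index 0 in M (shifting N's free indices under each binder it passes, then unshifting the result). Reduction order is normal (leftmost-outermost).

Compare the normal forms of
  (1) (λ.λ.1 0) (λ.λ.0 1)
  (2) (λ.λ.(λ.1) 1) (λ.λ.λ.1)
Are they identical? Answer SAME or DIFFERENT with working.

Answer: DIFFERENT — A ⇓ λ.λ.0 1, B ⇓ λ.0

Derivation:
Term A:
  start: (λ.λ.1 0) (λ.λ.0 1)
  step 1: λ.(λ.λ.0 1) 0
  step 2: λ.λ.0 1

Term B:
  start: (λ.λ.(λ.1) 1) (λ.λ.λ.1)
  step 1: λ.(λ.1) (λ.λ.λ.1)
  step 2: λ.0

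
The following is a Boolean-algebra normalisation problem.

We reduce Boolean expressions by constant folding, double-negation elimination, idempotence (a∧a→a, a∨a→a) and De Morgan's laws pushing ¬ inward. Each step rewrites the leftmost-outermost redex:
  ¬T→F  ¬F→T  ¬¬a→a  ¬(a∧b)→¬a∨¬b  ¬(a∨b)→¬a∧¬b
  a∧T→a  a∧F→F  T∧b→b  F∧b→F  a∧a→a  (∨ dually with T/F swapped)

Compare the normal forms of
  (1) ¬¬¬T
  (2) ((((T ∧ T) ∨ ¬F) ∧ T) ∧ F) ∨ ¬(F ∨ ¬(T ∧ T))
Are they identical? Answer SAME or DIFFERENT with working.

Answer: DIFFERENT — A ⇓ F, B ⇓ T

Reduction:
Term A:
  start: ¬¬¬T
  →1  ¬T
  →2  F

Term B:
  start: ((((T ∧ T) ∨ ¬F) ∧ T) ∧ F) ∨ ¬(F ∨ ¬(T ∧ T))
  →1  F ∨ ¬(F ∨ ¬(T ∧ T))
  →2  ¬(F ∨ ¬(T ∧ T))
  →3  ¬F ∧ ¬¬(T ∧ T)
  →4  T ∧ ¬¬(T ∧ T)
  →5  ¬¬(T ∧ T)
  →6  T ∧ T
  →7  T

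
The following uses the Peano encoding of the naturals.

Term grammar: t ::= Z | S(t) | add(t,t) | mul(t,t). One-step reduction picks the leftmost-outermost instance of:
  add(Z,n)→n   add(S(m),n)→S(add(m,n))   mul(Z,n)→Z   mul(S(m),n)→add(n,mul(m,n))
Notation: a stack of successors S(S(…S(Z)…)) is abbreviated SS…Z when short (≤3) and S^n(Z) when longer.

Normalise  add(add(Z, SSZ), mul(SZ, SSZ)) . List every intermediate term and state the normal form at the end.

  start: add(add(Z, SSZ), mul(SZ, SSZ))
  →1  add(SSZ, mul(SZ, SSZ))
  →2  S(add(SZ, mul(SZ, SSZ)))
  →3  S(S(add(Z, mul(SZ, SSZ))))
  →4  S(S(mul(SZ, SSZ)))
  →5  S(S(add(SSZ, mul(Z, SSZ))))
  →6  S(S(S(add(SZ, mul(Z, SSZ)))))
  →7  S(S(S(S(add(Z, mul(Z, SSZ))))))
  →8  S(S(S(S(mul(Z, SSZ)))))
  →9  S^4(Z)

Answer: normal form = S^4(Z)  (in 9 steps)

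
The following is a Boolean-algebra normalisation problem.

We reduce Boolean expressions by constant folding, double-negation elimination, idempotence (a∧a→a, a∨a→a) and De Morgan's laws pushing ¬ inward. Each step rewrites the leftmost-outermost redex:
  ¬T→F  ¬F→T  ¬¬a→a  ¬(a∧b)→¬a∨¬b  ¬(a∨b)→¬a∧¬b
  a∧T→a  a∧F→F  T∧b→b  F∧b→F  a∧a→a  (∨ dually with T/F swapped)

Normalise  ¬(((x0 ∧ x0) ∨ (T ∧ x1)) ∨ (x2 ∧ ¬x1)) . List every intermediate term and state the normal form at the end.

Answer: normal form = (¬x0 ∧ ¬x1) ∧ (¬x2 ∨ x1)  (in 9 steps)

Working:
  start: ¬(((x0 ∧ x0) ∨ (T ∧ x1)) ∨ (x2 ∧ ¬x1))
  step 1: ¬((x0 ∧ x0) ∨ (T ∧ x1)) ∧ ¬(x2 ∧ ¬x1)
  step 2: (¬(x0 ∧ x0) ∧ ¬(T ∧ x1)) ∧ ¬(x2 ∧ ¬x1)
  step 3: ((¬x0 ∨ ¬x0) ∧ ¬(T ∧ x1)) ∧ ¬(x2 ∧ ¬x1)
  step 4: (¬x0 ∧ ¬(T ∧ x1)) ∧ ¬(x2 ∧ ¬x1)
  step 5: (¬x0 ∧ (¬T ∨ ¬x1)) ∧ ¬(x2 ∧ ¬x1)
  step 6: (¬x0 ∧ (F ∨ ¬x1)) ∧ ¬(x2 ∧ ¬x1)
  step 7: (¬x0 ∧ ¬x1) ∧ ¬(x2 ∧ ¬x1)
  step 8: (¬x0 ∧ ¬x1) ∧ (¬x2 ∨ ¬¬x1)
  step 9: (¬x0 ∧ ¬x1) ∧ (¬x2 ∨ x1)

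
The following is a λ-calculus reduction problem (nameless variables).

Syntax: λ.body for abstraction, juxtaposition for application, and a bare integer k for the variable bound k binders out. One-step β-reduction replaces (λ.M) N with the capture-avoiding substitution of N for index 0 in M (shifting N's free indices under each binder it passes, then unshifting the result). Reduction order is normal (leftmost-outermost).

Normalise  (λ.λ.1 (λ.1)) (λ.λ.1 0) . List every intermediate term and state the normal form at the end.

  start: (λ.λ.1 (λ.1)) (λ.λ.1 0)
  [1] λ.(λ.λ.1 0) (λ.1)
  [2] λ.λ.(λ.2) 0
  [3] λ.λ.1

Answer: normal form = λ.λ.1  (in 3 steps)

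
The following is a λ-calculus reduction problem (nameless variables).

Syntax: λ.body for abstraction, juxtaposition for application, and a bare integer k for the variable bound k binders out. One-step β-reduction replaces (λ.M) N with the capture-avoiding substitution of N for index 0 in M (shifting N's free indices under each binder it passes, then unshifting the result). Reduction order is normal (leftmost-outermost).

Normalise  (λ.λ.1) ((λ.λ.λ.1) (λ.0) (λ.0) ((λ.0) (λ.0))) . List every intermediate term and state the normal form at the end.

Answer: normal form = λ.λ.0  (in 4 steps)

Reduction:
  start: (λ.λ.1) ((λ.λ.λ.1) (λ.0) (λ.0) ((λ.0) (λ.0)))
  step 1: λ.(λ.λ.λ.1) (λ.0) (λ.0) ((λ.0) (λ.0))
  step 2: λ.(λ.λ.1) (λ.0) ((λ.0) (λ.0))
  step 3: λ.(λ.λ.0) ((λ.0) (λ.0))
  step 4: λ.λ.0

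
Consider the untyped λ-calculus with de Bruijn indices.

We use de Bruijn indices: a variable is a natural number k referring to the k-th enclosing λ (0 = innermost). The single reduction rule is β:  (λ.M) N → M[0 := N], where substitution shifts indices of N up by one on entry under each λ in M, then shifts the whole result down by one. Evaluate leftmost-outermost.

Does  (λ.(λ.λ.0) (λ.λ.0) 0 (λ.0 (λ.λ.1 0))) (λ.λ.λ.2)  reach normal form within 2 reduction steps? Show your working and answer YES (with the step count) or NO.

  start: (λ.(λ.λ.0) (λ.λ.0) 0 (λ.0 (λ.λ.1 0))) (λ.λ.λ.2)
  [1] (λ.λ.0) (λ.λ.0) (λ.λ.λ.2) (λ.0 (λ.λ.1 0))
  [2] (λ.0) (λ.λ.λ.2) (λ.0 (λ.λ.1 0))

Answer: NO — after 2 steps the term is (λ.0) (λ.λ.λ.2) (λ.0 (λ.λ.1 0)), not yet normal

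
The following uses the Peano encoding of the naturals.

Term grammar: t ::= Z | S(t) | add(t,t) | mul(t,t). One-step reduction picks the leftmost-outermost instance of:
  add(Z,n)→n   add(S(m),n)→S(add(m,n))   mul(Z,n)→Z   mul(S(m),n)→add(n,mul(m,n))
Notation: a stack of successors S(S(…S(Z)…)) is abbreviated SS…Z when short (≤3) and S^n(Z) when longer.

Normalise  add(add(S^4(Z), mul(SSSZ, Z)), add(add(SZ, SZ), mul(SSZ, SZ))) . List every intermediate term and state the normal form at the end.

  start: add(add(S^4(Z), mul(SSSZ, Z)), add(add(SZ, SZ), mul(SSZ, SZ)))
  step 1: add(S(add(SSSZ, mul(SSSZ, Z))), add(add(SZ, SZ), mul(SSZ, SZ)))
  step 2: S(add(add(SSSZ, mul(SSSZ, Z)), add(add(SZ, SZ), mul(SSZ, SZ))))
  step 3: S(add(S(add(SSZ, mul(SSSZ, Z))), add(add(SZ, SZ), mul(SSZ, SZ))))
  step 4: S(S(add(add(SSZ, mul(SSSZ, Z)), add(add(SZ, SZ), mul(SSZ, SZ)))))
  step 5: S(S(add(S(add(SZ, mul(SSSZ, Z))), add(add(SZ, SZ), mul(SSZ, SZ)))))
  step 6: S(S(S(add(add(SZ, mul(SSSZ, Z)), add(add(SZ, SZ), mul(SSZ, SZ))))))
  step 7: S(S(S(add(S(add(Z, mul(SSSZ, Z))), add(add(SZ, SZ), mul(SSZ, SZ))))))
  step 8: S(S(S(S(add(add(Z, mul(SSSZ, Z)), add(add(SZ, SZ), mul(SSZ, SZ)))))))
  step 9: S(S(S(S(add(mul(SSSZ, Z), add(add(SZ, SZ), mul(SSZ, SZ)))))))
  step 10: S(S(S(S(add(add(Z, mul(SSZ, Z)), add(add(SZ, SZ), mul(SSZ, SZ)))))))
  step 11: S(S(S(S(add(mul(SSZ, Z), add(add(SZ, SZ), mul(SSZ, SZ)))))))
  step 12: S(S(S(S(add(add(Z, mul(SZ, Z)), add(add(SZ, SZ), mul(SSZ, SZ)))))))
  step 13: S(S(S(S(add(mul(SZ, Z), add(add(SZ, SZ), mul(SSZ, SZ)))))))
  step 14: S(S(S(S(add(add(Z, mul(Z, Z)), add(add(SZ, SZ), mul(SSZ, SZ)))))))
  step 15: S(S(S(S(add(mul(Z, Z), add(add(SZ, SZ), mul(SSZ, SZ)))))))
  step 16: S(S(S(S(add(Z, add(add(SZ, SZ), mul(SSZ, SZ)))))))
  step 17: S(S(S(S(add(add(SZ, SZ), mul(SSZ, SZ))))))
  step 18: S(S(S(S(add(S(add(Z, SZ)), mul(SSZ, SZ))))))
  step 19: S(S(S(S(S(add(add(Z, SZ), mul(SSZ, SZ)))))))
  step 20: S(S(S(S(S(add(SZ, mul(SSZ, SZ)))))))
  step 21: S(S(S(S(S(S(add(Z, mul(SSZ, SZ))))))))
  step 22: S(S(S(S(S(S(mul(SSZ, SZ)))))))
  step 23: S(S(S(S(S(S(add(SZ, mul(SZ, SZ))))))))
  step 24: S(S(S(S(S(S(S(add(Z, mul(SZ, SZ)))))))))
  step 25: S(S(S(S(S(S(S(mul(SZ, SZ))))))))
  step 26: S(S(S(S(S(S(S(add(SZ, mul(Z, SZ)))))))))
  step 27: S(S(S(S(S(S(S(S(add(Z, mul(Z, SZ))))))))))
  step 28: S(S(S(S(S(S(S(S(mul(Z, SZ)))))))))
  step 29: S^8(Z)

Answer: normal form = S^8(Z)  (in 29 steps)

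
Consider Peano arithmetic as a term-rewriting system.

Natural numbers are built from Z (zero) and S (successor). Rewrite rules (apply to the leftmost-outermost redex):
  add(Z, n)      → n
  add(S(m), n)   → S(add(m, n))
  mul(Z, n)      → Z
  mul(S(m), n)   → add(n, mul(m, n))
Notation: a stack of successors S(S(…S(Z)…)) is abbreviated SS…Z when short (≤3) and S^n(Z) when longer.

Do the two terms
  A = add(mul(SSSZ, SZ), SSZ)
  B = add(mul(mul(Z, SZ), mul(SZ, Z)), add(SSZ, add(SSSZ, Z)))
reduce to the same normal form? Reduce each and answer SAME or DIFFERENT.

Term A:
  start: add(mul(SSSZ, SZ), SSZ)
  step 1: add(add(SZ, mul(SSZ, SZ)), SSZ)
  step 2: add(S(add(Z, mul(SSZ, SZ))), SSZ)
  step 3: S(add(add(Z, mul(SSZ, SZ)), SSZ))
  step 4: S(add(mul(SSZ, SZ), SSZ))
  step 5: S(add(add(SZ, mul(SZ, SZ)), SSZ))
  step 6: S(add(S(add(Z, mul(SZ, SZ))), SSZ))
  step 7: S(S(add(add(Z, mul(SZ, SZ)), SSZ)))
  step 8: S(S(add(mul(SZ, SZ), SSZ)))
  step 9: S(S(add(add(SZ, mul(Z, SZ)), SSZ)))
  step 10: S(S(add(S(add(Z, mul(Z, SZ))), SSZ)))
  step 11: S(S(S(add(add(Z, mul(Z, SZ)), SSZ))))
  step 12: S(S(S(add(mul(Z, SZ), SSZ))))
  step 13: S(S(S(add(Z, SSZ))))
  step 14: S^5(Z)

Term B:
  start: add(mul(mul(Z, SZ), mul(SZ, Z)), add(SSZ, add(SSSZ, Z)))
  step 1: add(mul(Z, mul(SZ, Z)), add(SSZ, add(SSSZ, Z)))
  step 2: add(Z, add(SSZ, add(SSSZ, Z)))
  step 3: add(SSZ, add(SSSZ, Z))
  step 4: S(add(SZ, add(SSSZ, Z)))
  step 5: S(S(add(Z, add(SSSZ, Z))))
  step 6: S(S(add(SSSZ, Z)))
  step 7: S(S(S(add(SSZ, Z))))
  step 8: S(S(S(S(add(SZ, Z)))))
  step 9: S(S(S(S(S(add(Z, Z))))))
  step 10: S^5(Z)

Answer: SAME — A ⇓ S^5(Z), B ⇓ S^5(Z)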